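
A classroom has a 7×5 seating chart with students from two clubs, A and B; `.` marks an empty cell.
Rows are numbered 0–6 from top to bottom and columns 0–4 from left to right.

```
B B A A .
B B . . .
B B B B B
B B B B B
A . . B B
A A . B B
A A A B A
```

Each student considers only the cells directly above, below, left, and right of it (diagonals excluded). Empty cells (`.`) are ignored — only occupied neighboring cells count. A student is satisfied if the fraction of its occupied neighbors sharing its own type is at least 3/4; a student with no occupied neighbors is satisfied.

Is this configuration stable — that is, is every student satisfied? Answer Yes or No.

Row 0: (0,0)B 2/2 ✓ · (0,1)B 2/3 ✗ · (0,2)A 1/2 ✗ · (0,3)A 1/1 ✓
Row 1: (1,0)B 3/3 ✓ · (1,1)B 3/3 ✓
Row 2: (2,0)B 3/3 ✓ · (2,1)B 4/4 ✓ · (2,2)B 3/3 ✓ · (2,3)B 3/3 ✓ · (2,4)B 2/2 ✓
Row 3: (3,0)B 2/3 ✗ · (3,1)B 3/3 ✓ · (3,2)B 3/3 ✓ · (3,3)B 4/4 ✓ · (3,4)B 3/3 ✓
Row 4: (4,0)A 1/2 ✗ · (4,3)B 3/3 ✓ · (4,4)B 3/3 ✓
Row 5: (5,0)A 3/3 ✓ · (5,1)A 2/2 ✓ · (5,3)B 3/3 ✓ · (5,4)B 2/3 ✗
Row 6: (6,0)A 2/2 ✓ · (6,1)A 3/3 ✓ · (6,2)A 1/2 ✗ · (6,3)B 1/3 ✗ · (6,4)A 0/2 ✗
For instance (0,1) has only 2/3 same-type neighbors, below 3/4.

No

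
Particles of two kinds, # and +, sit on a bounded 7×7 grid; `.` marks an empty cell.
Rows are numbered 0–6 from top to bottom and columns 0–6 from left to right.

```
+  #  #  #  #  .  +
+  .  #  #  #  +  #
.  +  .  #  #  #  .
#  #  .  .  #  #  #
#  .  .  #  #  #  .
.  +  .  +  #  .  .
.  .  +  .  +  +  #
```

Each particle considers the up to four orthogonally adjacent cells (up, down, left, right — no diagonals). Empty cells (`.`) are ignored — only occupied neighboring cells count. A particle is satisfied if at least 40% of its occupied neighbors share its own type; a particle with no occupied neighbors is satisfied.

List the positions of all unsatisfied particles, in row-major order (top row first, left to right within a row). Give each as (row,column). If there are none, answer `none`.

Row 0: (0,0)+ 1/2 satisfied · (0,1)# 1/2 satisfied · (0,2)# 3/3 satisfied · (0,3)# 3/3 satisfied · (0,4)# 2/2 satisfied · (0,6)+ 0/1 not
Row 1: (1,0)+ 1/1 satisfied · (1,2)# 2/2 satisfied · (1,3)# 4/4 satisfied · (1,4)# 3/4 satisfied · (1,5)+ 0/3 not · (1,6)# 0/2 not
Row 2: (2,1)+ 0/1 not · (2,3)# 2/2 satisfied · (2,4)# 4/4 satisfied · (2,5)# 2/3 satisfied
Row 3: (3,0)# 2/2 satisfied · (3,1)# 1/2 satisfied · (3,4)# 3/3 satisfied · (3,5)# 4/4 satisfied · (3,6)# 1/1 satisfied
Row 4: (4,0)# 1/1 satisfied · (4,3)# 1/2 satisfied · (4,4)# 4/4 satisfied · (4,5)# 2/2 satisfied
Row 5: (5,1)+ 0/0 satisfied · (5,3)+ 0/2 not · (5,4)# 1/3 not
Row 6: (6,2)+ 0/0 satisfied · (6,4)+ 1/2 satisfied · (6,5)+ 1/2 satisfied · (6,6)# 0/1 not

(0,6), (1,5), (1,6), (2,1), (5,3), (5,4), (6,6)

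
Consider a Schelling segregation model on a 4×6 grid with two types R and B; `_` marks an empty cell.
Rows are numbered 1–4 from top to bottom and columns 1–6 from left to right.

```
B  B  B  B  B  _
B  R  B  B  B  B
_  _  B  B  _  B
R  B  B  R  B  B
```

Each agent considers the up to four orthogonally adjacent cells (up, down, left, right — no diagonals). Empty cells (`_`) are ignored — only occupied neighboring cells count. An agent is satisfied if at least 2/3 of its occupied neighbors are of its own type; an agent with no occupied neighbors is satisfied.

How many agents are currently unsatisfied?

Row 1: (1,1)B 2/2 satisfied · (1,2)B 2/3 satisfied · (1,3)B 3/3 satisfied · (1,4)B 3/3 satisfied · (1,5)B 2/2 satisfied
Row 2: (2,1)B 1/2 not · (2,2)R 0/3 not · (2,3)B 3/4 satisfied · (2,4)B 4/4 satisfied · (2,5)B 3/3 satisfied · (2,6)B 2/2 satisfied
Row 3: (3,3)B 3/3 satisfied · (3,4)B 2/3 satisfied · (3,6)B 2/2 satisfied
Row 4: (4,1)R 0/1 not · (4,2)B 1/2 not · (4,3)B 2/3 satisfied · (4,4)R 0/3 not · (4,5)B 1/2 not · (4,6)B 2/2 satisfied
Unsatisfied: (2,1), (2,2), (4,1), (4,2), (4,4), (4,5) — 6 in total.

6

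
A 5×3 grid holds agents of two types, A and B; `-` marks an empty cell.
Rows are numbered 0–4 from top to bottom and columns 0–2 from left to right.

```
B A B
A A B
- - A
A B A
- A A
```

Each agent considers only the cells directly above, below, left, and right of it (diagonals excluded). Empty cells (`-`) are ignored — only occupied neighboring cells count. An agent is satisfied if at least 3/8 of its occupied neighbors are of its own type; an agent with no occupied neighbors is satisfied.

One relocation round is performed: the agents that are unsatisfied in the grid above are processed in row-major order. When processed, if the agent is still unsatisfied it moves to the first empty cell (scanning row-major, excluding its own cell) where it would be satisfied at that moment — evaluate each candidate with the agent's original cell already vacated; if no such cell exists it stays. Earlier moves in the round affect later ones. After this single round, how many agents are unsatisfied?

Initially unsatisfied (in order): (0,0), (0,1), (1,2), (3,0), (3,1).
  (0,0): no empty cell satisfies it; stays.
  (0,1) → (2,0).
  (1,2) → (0,1).
  (3,0): now satisfied by earlier moves; stays.
  (3,1): no empty cell satisfies it; stays.
Resulting grid:
B B B
A A -
A - A
A B A
- A A
Unsatisfied now: (3,1).

1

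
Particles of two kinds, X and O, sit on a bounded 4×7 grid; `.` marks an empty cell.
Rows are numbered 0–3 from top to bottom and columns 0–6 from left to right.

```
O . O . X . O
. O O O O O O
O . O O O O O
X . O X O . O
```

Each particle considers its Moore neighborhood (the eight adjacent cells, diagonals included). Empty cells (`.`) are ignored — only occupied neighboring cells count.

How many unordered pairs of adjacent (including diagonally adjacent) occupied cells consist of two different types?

Scan each occupied cell's neighbors to the right and below (and the two forward diagonals) so each pair is counted once.
From row 0: 3 unlike of 9 pairs (running 3/9).
From row 1: 0 unlike of 20 pairs (running 3/29).
From row 2: 4 unlike of 15 pairs (running 7/44).
From row 3: 2 unlike of 2 pairs (running 9/46).
Total adjacent occupied pairs: 46; unlike-type pairs: 9.

9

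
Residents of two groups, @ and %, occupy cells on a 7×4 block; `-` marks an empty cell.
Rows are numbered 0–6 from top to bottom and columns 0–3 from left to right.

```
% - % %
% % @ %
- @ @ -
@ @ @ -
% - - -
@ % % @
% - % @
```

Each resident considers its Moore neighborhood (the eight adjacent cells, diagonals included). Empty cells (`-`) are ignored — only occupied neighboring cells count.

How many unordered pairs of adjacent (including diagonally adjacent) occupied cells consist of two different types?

Scan each occupied cell's neighbors to the right and below (and the two forward diagonals) so each pair is counted once.
Row 0: %(0,0)–%(1,0)= %(0,0)–%(1,1)= %(0,2)–%(0,3)= %(0,2)–@(1,2)≠ %(0,2)–%(1,3)= %(0,2)–%(1,1)= %(0,3)–%(1,3)= %(0,3)–@(1,2)≠  → 2/8 unlike.
Row 1: %(1,0)–%(1,1)= %(1,0)–@(2,1)≠ %(1,1)–@(1,2)≠ %(1,1)–@(2,1)≠ %(1,1)–@(2,2)≠ @(1,2)–%(1,3)≠ @(1,2)–@(2,2)= @(1,2)–@(2,1)= %(1,3)–@(2,2)≠  → 6/9 unlike.
Row 2: @(2,1)–@(2,2)= @(2,1)–@(3,1)= @(2,1)–@(3,2)= @(2,1)–@(3,0)= @(2,2)–@(3,2)= @(2,2)–@(3,1)=  → 0/6 unlike.
Row 3: @(3,0)–@(3,1)= @(3,0)–%(4,0)≠ @(3,1)–@(3,2)= @(3,1)–%(4,0)≠  → 2/4 unlike.
Row 4: %(4,0)–@(5,0)≠ %(4,0)–%(5,1)=  → 1/2 unlike.
Row 5: @(5,0)–%(5,1)≠ @(5,0)–%(6,0)≠ %(5,1)–%(5,2)= %(5,1)–%(6,2)= %(5,1)–%(6,0)= %(5,2)–@(5,3)≠ %(5,2)–%(6,2)= %(5,2)–@(6,3)≠ @(5,3)–@(6,3)= @(5,3)–%(6,2)≠  → 5/10 unlike.
Row 6: %(6,2)–@(6,3)≠  → 1/1 unlike.
Total adjacent occupied pairs: 40; unlike-type pairs: 17.

17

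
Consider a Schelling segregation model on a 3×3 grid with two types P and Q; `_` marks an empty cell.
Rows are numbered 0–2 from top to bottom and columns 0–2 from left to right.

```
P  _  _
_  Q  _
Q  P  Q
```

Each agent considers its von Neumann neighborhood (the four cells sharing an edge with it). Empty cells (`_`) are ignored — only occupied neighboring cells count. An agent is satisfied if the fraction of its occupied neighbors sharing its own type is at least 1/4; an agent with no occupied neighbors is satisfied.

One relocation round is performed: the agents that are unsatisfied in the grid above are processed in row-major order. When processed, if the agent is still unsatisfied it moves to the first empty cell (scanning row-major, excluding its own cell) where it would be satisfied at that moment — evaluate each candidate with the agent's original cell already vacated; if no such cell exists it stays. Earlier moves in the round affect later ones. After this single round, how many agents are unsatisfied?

Initially unsatisfied (in order): (1,1), (2,0), (2,1), (2,2).
  (1,1) → (0,2).
  (2,0) → (0,1).
  (2,1) → (1,0).
  (2,2): now satisfied by earlier moves; stays.
Resulting grid:
P Q Q
P _ _
_ _ Q
All satisfied now.

0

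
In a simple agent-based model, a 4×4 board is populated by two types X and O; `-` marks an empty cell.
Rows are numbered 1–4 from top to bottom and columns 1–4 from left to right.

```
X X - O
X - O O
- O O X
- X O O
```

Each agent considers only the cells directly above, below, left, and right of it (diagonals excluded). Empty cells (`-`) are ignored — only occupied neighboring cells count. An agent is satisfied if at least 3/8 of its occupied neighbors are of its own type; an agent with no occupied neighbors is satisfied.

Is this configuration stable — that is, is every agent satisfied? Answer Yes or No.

No

Row 1: (1,1)X 2/2 ok · (1,2)X 1/1 ok · (1,4)O 1/1 ok
Row 2: (2,1)X 1/1 ok · (2,3)O 2/2 ok · (2,4)O 2/3 ok
Row 3: (3,2)O 1/2 ok · (3,3)O 3/4 ok · (3,4)X 0/3 unhappy
Row 4: (4,2)X 0/2 unhappy · (4,3)O 2/3 ok · (4,4)O 1/2 ok
For instance (3,4) has only 0/3 same-type neighbors, below 3/8.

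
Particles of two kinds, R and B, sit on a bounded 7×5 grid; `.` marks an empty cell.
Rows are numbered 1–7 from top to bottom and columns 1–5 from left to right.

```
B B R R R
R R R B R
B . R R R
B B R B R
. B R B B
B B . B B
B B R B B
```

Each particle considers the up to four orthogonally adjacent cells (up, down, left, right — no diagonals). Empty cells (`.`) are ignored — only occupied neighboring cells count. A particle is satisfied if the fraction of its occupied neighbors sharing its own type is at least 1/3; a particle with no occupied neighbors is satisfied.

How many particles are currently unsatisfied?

Row 1: (1,1)B 1/2 ✓ · (1,2)B 1/3 ✓ · (1,3)R 2/3 ✓ · (1,4)R 2/3 ✓ · (1,5)R 2/2 ✓
Row 2: (2,1)R 1/3 ✓ · (2,2)R 2/3 ✓ · (2,3)R 3/4 ✓ · (2,4)B 0/4 ✗ · (2,5)R 2/3 ✓
Row 3: (3,1)B 1/2 ✓ · (3,3)R 3/3 ✓ · (3,4)R 2/4 ✓ · (3,5)R 3/3 ✓
Row 4: (4,1)B 2/2 ✓ · (4,2)B 2/3 ✓ · (4,3)R 2/4 ✓ · (4,4)B 1/4 ✗ · (4,5)R 1/3 ✓
Row 5: (5,2)B 2/3 ✓ · (5,3)R 1/3 ✓ · (5,4)B 3/4 ✓ · (5,5)B 2/3 ✓
Row 6: (6,1)B 2/2 ✓ · (6,2)B 3/3 ✓ · (6,4)B 3/3 ✓ · (6,5)B 3/3 ✓
Row 7: (7,1)B 2/2 ✓ · (7,2)B 2/3 ✓ · (7,3)R 0/2 ✗ · (7,4)B 2/3 ✓ · (7,5)B 2/2 ✓
Unsatisfied: (2,4), (4,4), (7,3) — 3 in total.

3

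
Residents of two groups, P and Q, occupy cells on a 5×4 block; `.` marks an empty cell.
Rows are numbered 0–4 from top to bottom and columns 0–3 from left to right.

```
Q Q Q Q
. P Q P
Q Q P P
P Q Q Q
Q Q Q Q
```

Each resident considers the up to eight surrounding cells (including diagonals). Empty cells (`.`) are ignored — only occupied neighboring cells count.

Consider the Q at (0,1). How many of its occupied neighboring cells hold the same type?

3

Occupied neighbors of (0,1): (0,0)=Q, (0,2)=Q, (1,1)=P, (1,2)=Q.
Same type (Q): 3 of 4.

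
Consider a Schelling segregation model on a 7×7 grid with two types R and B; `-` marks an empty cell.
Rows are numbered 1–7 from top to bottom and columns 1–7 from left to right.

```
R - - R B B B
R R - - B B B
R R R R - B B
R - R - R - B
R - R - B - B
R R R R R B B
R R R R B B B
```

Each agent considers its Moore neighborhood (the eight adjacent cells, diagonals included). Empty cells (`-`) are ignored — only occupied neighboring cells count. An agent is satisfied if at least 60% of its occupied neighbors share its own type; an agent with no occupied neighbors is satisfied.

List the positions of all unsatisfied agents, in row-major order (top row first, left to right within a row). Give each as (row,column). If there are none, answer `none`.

Row 1: (1,1)R 2/2 satisfied · (1,4)R 0/2 not · (1,5)B 3/4 satisfied · (1,6)B 5/5 satisfied · (1,7)B 3/3 satisfied
Row 2: (2,1)R 4/4 satisfied · (2,2)R 5/5 satisfied · (2,5)B 4/6 satisfied · (2,6)B 7/7 satisfied · (2,7)B 5/5 satisfied
Row 3: (3,1)R 4/4 satisfied · (3,2)R 6/6 satisfied · (3,3)R 4/4 satisfied · (3,4)R 3/4 satisfied · (3,6)B 5/6 satisfied · (3,7)B 4/4 satisfied
Row 4: (4,1)R 3/3 satisfied · (4,3)R 4/4 satisfied · (4,5)R 1/3 not · (4,7)B 3/3 satisfied
Row 5: (5,1)R 3/3 satisfied · (5,3)R 4/4 satisfied · (5,5)B 1/4 not · (5,7)B 3/3 satisfied
Row 6: (6,1)R 4/4 satisfied · (6,2)R 7/7 satisfied · (6,3)R 6/6 satisfied · (6,4)R 5/7 satisfied · (6,5)R 2/6 not · (6,6)B 6/7 satisfied · (6,7)B 4/4 satisfied
Row 7: (7,1)R 3/3 satisfied · (7,2)R 5/5 satisfied · (7,3)R 5/5 satisfied · (7,4)R 4/5 satisfied · (7,5)B 2/5 not · (7,6)B 4/5 satisfied · (7,7)B 3/3 satisfied

(1,4), (4,5), (5,5), (6,5), (7,5)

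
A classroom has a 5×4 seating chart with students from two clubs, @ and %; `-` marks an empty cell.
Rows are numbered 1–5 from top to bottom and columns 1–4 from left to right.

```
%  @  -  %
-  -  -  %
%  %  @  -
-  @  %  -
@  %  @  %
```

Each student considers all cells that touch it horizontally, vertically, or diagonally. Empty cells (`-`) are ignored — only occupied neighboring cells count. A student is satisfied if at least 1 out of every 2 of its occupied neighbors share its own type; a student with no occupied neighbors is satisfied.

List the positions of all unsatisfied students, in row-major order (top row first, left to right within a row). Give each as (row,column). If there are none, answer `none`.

(1,1), (1,2), (3,3), (4,2), (5,2), (5,3)

(1,1)% 0/1 ✗
(1,2)@ 0/1 ✗
(1,4)% 1/1 ✓
(2,4)% 1/2 ✓
(3,1)% 1/2 ✓
(3,2)% 2/4 ✓
(3,3)@ 1/4 ✗
(4,2)@ 3/7 ✗
(4,3)% 3/6 ✓
(5,1)@ 1/2 ✓
(5,2)% 1/4 ✗
(5,3)@ 1/4 ✗
(5,4)% 1/2 ✓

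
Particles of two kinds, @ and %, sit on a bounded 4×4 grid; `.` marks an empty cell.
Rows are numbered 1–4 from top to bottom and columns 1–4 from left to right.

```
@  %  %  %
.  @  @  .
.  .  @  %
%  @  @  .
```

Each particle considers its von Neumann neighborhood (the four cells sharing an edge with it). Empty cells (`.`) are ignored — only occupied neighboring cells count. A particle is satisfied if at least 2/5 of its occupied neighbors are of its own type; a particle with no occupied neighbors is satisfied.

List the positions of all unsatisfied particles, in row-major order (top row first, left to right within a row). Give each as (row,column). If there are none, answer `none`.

(1,1), (1,2), (3,4), (4,1)

(1,1)@ 0/1 not
(1,2)% 1/3 not
(1,3)% 2/3 satisfied
(1,4)% 1/1 satisfied
(2,2)@ 1/2 satisfied
(2,3)@ 2/3 satisfied
(3,3)@ 2/3 satisfied
(3,4)% 0/1 not
(4,1)% 0/1 not
(4,2)@ 1/2 satisfied
(4,3)@ 2/2 satisfied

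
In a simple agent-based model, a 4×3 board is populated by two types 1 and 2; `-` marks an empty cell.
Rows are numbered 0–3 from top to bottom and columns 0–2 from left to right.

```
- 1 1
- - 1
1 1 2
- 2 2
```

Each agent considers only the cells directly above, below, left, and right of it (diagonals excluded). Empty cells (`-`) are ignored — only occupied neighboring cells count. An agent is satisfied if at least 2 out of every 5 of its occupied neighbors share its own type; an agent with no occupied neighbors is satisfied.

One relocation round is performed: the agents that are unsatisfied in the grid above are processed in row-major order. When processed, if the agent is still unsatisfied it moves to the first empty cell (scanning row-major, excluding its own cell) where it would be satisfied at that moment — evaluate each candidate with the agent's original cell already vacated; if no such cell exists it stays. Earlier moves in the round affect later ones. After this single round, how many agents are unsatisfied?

Initially unsatisfied (in order): (2,1), (2,2).
  (2,1) → (0,0).
  (2,2): now satisfied by earlier moves; stays.
Resulting grid:
1 1 1
- - 1
1 - 2
- 2 2
All satisfied now.

0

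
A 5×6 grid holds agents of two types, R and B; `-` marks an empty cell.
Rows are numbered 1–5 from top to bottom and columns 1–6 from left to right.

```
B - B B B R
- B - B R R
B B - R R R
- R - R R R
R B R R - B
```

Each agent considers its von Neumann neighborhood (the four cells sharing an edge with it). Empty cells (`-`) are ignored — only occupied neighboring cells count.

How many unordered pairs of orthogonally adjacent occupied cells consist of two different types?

Scan each occupied cell's neighbors to the right and below so each pair is counted once.
Row 1: B(1,3)–B(1,4)= B(1,4)–B(1,5)= B(1,4)–B(2,4)= B(1,5)–R(1,6)≠ B(1,5)–R(2,5)≠ R(1,6)–R(2,6)=  → 2/6 unlike.
Row 2: B(2,2)–B(3,2)= B(2,4)–R(2,5)≠ B(2,4)–R(3,4)≠ R(2,5)–R(2,6)= R(2,5)–R(3,5)= R(2,6)–R(3,6)=  → 2/6 unlike.
Row 3: B(3,1)–B(3,2)= B(3,2)–R(4,2)≠ R(3,4)–R(3,5)= R(3,4)–R(4,4)= R(3,5)–R(3,6)= R(3,5)–R(4,5)= R(3,6)–R(4,6)=  → 1/7 unlike.
Row 4: R(4,2)–B(5,2)≠ R(4,4)–R(4,5)= R(4,4)–R(5,4)= R(4,5)–R(4,6)= R(4,6)–B(5,6)≠  → 2/5 unlike.
Row 5: R(5,1)–B(5,2)≠ B(5,2)–R(5,3)≠ R(5,3)–R(5,4)=  → 2/3 unlike.
Total adjacent occupied pairs: 27; unlike-type pairs: 9.

9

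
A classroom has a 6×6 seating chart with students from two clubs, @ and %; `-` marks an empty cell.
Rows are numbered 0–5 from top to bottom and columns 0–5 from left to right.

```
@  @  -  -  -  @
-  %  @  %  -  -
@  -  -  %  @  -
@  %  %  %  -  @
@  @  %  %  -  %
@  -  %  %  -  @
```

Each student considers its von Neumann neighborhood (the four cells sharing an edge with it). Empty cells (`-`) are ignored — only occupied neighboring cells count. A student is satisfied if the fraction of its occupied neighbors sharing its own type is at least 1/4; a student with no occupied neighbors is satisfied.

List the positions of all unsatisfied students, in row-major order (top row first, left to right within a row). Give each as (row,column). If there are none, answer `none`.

(1,1), (1,2), (2,4), (3,5), (4,5), (5,5)

Row 0: (0,0)@ 1/1 ok · (0,1)@ 1/2 ok · (0,5)@ 0/0 ok
Row 1: (1,1)% 0/2 unhappy · (1,2)@ 0/2 unhappy · (1,3)% 1/2 ok
Row 2: (2,0)@ 1/1 ok · (2,3)% 2/3 ok · (2,4)@ 0/1 unhappy
Row 3: (3,0)@ 2/3 ok · (3,1)% 1/3 ok · (3,2)% 3/3 ok · (3,3)% 3/3 ok · (3,5)@ 0/1 unhappy
Row 4: (4,0)@ 3/3 ok · (4,1)@ 1/3 ok · (4,2)% 3/4 ok · (4,3)% 3/3 ok · (4,5)% 0/2 unhappy
Row 5: (5,0)@ 1/1 ok · (5,2)% 2/2 ok · (5,3)% 2/2 ok · (5,5)@ 0/1 unhappy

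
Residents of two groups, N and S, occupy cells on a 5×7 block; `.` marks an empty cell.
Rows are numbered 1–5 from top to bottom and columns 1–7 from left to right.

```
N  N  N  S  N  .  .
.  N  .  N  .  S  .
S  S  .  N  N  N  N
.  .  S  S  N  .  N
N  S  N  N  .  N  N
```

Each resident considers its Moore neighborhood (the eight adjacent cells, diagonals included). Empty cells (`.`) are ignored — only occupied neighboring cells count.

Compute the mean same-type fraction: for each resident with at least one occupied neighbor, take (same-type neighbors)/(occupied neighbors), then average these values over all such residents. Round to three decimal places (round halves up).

(1,1)N 2/2
(1,2)N 3/3
(1,3)N 3/4
(1,4)S 0/3
(1,5)N 1/3
(2,2)N 3/5
(2,4)N 4/5
(2,6)S 0/4
(3,1)S 1/2
(3,2)S 2/3
(3,4)N 3/5
(3,5)N 4/6
(3,6)N 4/5
(3,7)N 2/3
(4,3)S 3/6
(4,4)S 1/6
(4,5)N 5/6
(4,7)N 4/4
(5,1)N 0/1
(5,2)S 1/3
(5,3)N 1/4
(5,4)N 2/4
(5,6)N 3/3
(5,7)N 2/2
Sum over 24 residents: 2/2 + 3/3 + 3/4 + 0/3 + 1/3 + 3/5 + 4/5 + 0/4 + 1/2 + 2/3 + 3/5 + 4/6 + 4/5 + 2/3 + 3/6 + 1/6 + 5/6 + 4/4 + 0/1 + 1/3 + 1/4 + 2/4 + 3/3 + 2/2 = 419/30; mean = 419/30 ÷ 24 = 419/720 = 0.581944… → 0.582.

0.582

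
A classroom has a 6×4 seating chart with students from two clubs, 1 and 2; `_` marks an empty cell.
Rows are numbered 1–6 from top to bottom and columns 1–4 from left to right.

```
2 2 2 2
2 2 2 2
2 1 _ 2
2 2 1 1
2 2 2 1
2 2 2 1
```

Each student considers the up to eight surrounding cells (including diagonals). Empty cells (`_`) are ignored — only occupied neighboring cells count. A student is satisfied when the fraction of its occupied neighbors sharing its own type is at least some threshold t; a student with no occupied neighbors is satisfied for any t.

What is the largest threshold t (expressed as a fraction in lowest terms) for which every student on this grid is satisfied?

(1,1)2 3/3
(1,2)2 5/5
(1,3)2 5/5
(1,4)2 3/3
(2,1)2 4/5
(2,2)2 6/7
(2,3)2 6/7
(2,4)2 4/4
(3,1)2 4/5
(3,2)1 1/7
(3,4)2 2/4
(4,1)2 4/5
(4,2)2 5/7
(4,3)1 3/7
(4,4)1 2/4
(5,1)2 5/5
(5,2)2 7/8
(5,3)2 4/8
(5,4)1 3/5
(6,1)2 3/3
(6,2)2 5/5
(6,3)2 3/5
(6,4)1 1/3
The smallest same-type fraction is 1/7 at (3,2), which reduces to 1/7. Any threshold above that leaves this student unsatisfied.

1/7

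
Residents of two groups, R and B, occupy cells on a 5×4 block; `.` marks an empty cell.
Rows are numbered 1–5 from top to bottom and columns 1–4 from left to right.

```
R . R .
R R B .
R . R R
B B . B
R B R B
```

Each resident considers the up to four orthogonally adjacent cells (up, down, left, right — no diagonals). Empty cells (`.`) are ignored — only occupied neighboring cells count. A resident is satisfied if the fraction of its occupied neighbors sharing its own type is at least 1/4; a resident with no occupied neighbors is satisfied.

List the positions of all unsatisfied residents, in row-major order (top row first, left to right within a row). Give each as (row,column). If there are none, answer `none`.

(1,1)R 1/1 satisfied
(1,3)R 0/1 not
(2,1)R 3/3 satisfied
(2,2)R 1/2 satisfied
(2,3)B 0/3 not
(3,1)R 1/2 satisfied
(3,3)R 1/2 satisfied
(3,4)R 1/2 satisfied
(4,1)B 1/3 satisfied
(4,2)B 2/2 satisfied
(4,4)B 1/2 satisfied
(5,1)R 0/2 not
(5,2)B 1/3 satisfied
(5,3)R 0/2 not
(5,4)B 1/2 satisfied

(1,3), (2,3), (5,1), (5,3)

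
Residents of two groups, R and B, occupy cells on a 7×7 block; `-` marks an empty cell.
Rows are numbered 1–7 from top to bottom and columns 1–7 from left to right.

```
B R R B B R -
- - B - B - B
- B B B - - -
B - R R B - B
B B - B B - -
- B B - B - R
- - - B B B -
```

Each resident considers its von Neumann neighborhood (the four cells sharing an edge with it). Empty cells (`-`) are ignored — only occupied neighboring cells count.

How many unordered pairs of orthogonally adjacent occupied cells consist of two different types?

8

Scan each occupied cell's neighbors to the right and below so each pair is counted once.
Row 1: B(1,1)–R(1,2)≠ R(1,2)–R(1,3)= R(1,3)–B(1,4)≠ R(1,3)–B(2,3)≠ B(1,4)–B(1,5)= B(1,5)–R(1,6)≠ B(1,5)–B(2,5)=  → 4/7 unlike.
Row 2: B(2,3)–B(3,3)=  → 0/1 unlike.
Row 3: B(3,2)–B(3,3)= B(3,3)–B(3,4)= B(3,3)–R(4,3)≠ B(3,4)–R(4,4)≠  → 2/4 unlike.
Row 4: B(4,1)–B(5,1)= R(4,3)–R(4,4)= R(4,4)–B(4,5)≠ R(4,4)–B(5,4)≠ B(4,5)–B(5,5)=  → 2/5 unlike.
Row 5: B(5,1)–B(5,2)= B(5,2)–B(6,2)= B(5,4)–B(5,5)= B(5,5)–B(6,5)=  → 0/4 unlike.
Row 6: B(6,2)–B(6,3)= B(6,5)–B(7,5)=  → 0/2 unlike.
Row 7: B(7,4)–B(7,5)= B(7,5)–B(7,6)=  → 0/2 unlike.
Total adjacent occupied pairs: 25; unlike-type pairs: 8.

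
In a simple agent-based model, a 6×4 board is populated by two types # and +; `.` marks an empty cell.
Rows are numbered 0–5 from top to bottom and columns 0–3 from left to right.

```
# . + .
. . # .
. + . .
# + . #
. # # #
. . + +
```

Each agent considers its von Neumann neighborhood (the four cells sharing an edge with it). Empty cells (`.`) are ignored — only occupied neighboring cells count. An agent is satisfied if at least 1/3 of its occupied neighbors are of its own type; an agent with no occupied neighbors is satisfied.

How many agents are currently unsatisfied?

3

Row 0: (0,0)# 0/0 ✓ · (0,2)+ 0/1 ✗
Row 1: (1,2)# 0/1 ✗
Row 2: (2,1)+ 1/1 ✓
Row 3: (3,0)# 0/1 ✗ · (3,1)+ 1/3 ✓ · (3,3)# 1/1 ✓
Row 4: (4,1)# 1/2 ✓ · (4,2)# 2/3 ✓ · (4,3)# 2/3 ✓
Row 5: (5,2)+ 1/2 ✓ · (5,3)+ 1/2 ✓
Unsatisfied: (0,2), (1,2), (3,0) — 3 in total.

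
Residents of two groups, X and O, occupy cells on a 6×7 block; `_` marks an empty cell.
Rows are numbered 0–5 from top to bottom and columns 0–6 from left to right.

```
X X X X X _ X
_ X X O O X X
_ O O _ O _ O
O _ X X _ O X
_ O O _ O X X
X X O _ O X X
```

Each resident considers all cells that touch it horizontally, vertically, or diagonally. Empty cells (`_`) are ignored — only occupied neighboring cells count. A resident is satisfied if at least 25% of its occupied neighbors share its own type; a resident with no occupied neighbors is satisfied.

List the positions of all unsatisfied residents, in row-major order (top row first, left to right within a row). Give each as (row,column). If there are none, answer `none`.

Row 0: (0,0)X 2/2 ok · (0,1)X 4/4 ok · (0,2)X 4/5 ok · (0,3)X 3/5 ok · (0,4)X 2/4 ok · (0,6)X 2/2 ok
Row 1: (1,1)X 4/6 ok · (1,2)X 4/7 ok · (1,3)O 3/7 ok · (1,4)O 2/5 ok · (1,5)X 3/6 ok · (1,6)X 2/3 ok
Row 2: (2,1)O 2/5 ok · (2,2)O 2/6 ok · (2,4)O 3/5 ok · (2,6)O 1/4 ok
Row 3: (3,0)O 2/2 ok · (3,2)X 1/5 unhappy · (3,3)X 1/5 unhappy · (3,5)O 3/6 ok · (3,6)X 2/4 ok
Row 4: (4,1)O 3/6 ok · (4,2)O 2/5 ok · (4,4)O 2/5 ok · (4,5)X 4/7 ok · (4,6)X 4/5 ok
Row 5: (5,0)X 1/2 ok · (5,1)X 1/4 ok · (5,2)O 2/3 ok · (5,4)O 1/3 ok · (5,5)X 3/5 ok · (5,6)X 3/3 ok

(3,2), (3,3)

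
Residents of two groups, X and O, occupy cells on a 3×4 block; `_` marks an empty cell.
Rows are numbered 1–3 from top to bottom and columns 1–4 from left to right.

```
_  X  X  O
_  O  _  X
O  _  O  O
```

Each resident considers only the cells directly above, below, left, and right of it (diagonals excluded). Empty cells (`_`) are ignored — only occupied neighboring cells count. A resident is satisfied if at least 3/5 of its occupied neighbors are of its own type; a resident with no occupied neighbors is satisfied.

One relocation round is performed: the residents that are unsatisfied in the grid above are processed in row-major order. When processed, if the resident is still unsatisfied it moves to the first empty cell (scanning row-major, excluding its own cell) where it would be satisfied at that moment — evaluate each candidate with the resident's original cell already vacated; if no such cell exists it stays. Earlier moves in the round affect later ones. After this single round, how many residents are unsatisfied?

Initially unsatisfied (in order): (1,2), (1,3), (1,4), (2,2), (2,4), (3,4).
  (1,2) → (1,1).
  (1,3): no empty cell satisfies it; stays.
  (1,4) → (2,1).
  (2,2): now satisfied by earlier moves; stays.
  (2,4) → (1,2).
  (3,4): now satisfied by earlier moves; stays.
Resulting grid:
X X X _
O O _ _
O _ O O
Unsatisfied now: (1,1), (2,2).

2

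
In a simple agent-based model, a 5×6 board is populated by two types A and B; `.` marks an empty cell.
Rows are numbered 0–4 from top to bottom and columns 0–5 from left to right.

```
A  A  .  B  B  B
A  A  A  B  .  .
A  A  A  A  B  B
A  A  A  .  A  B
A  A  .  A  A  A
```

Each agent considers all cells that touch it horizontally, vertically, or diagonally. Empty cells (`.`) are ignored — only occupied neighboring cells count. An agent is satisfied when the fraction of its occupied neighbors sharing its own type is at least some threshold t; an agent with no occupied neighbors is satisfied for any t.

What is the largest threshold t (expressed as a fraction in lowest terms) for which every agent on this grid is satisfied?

(0,0)A 3/3
(0,1)A 4/4
(0,3)B 2/3
(0,4)B 3/3
(0,5)B 1/1
(1,0)A 5/5
(1,1)A 7/7
(1,2)A 5/7
(1,3)B 3/6
(2,0)A 5/5
(2,1)A 8/8
(2,2)A 6/7
(2,3)A 4/6
(2,4)B 3/5
(2,5)B 2/3
(3,0)A 5/5
(3,1)A 7/7
(3,2)A 6/6
(3,4)A 4/7
(3,5)B 2/5
(4,0)A 3/3
(4,1)A 4/4
(4,3)A 3/3
(4,4)A 3/4
(4,5)A 2/3
The smallest same-type fraction is 2/5 at (3,5), which reduces to 2/5. Any threshold above that leaves this agent unsatisfied.

2/5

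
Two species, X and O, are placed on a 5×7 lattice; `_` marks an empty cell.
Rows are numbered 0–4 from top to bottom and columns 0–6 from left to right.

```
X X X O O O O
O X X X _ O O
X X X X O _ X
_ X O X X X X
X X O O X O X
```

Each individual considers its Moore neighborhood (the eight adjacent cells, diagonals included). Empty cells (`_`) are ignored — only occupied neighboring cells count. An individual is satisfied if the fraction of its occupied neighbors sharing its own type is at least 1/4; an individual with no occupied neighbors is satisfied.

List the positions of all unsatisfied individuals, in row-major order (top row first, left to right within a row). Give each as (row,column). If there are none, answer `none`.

(0,0)X 2/3 ✓
(0,1)X 4/5 ✓
(0,2)X 4/5 ✓
(0,3)O 1/4 ✓
(0,4)O 3/4 ✓
(0,5)O 4/4 ✓
(0,6)O 3/3 ✓
(1,0)O 0/5 ✗
(1,1)X 7/8 ✓
(1,2)X 7/8 ✓
(1,3)X 4/7 ✓
(1,5)O 5/6 ✓
(1,6)O 3/4 ✓
(2,0)X 3/4 ✓
(2,1)X 5/7 ✓
(2,2)X 7/8 ✓
(2,3)X 5/7 ✓
(2,4)O 1/6 ✗
(2,6)X 2/4 ✓
(3,1)X 5/7 ✓
(3,2)O 2/8 ✓
(3,3)X 4/8 ✓
(3,4)X 4/7 ✓
(3,5)X 5/7 ✓
(3,6)X 3/4 ✓
(4,0)X 2/2 ✓
(4,1)X 2/4 ✓
(4,2)O 2/5 ✓
(4,3)O 2/5 ✓
(4,4)X 3/5 ✓
(4,5)O 0/5 ✗
(4,6)X 2/3 ✓

(1,0), (2,4), (4,5)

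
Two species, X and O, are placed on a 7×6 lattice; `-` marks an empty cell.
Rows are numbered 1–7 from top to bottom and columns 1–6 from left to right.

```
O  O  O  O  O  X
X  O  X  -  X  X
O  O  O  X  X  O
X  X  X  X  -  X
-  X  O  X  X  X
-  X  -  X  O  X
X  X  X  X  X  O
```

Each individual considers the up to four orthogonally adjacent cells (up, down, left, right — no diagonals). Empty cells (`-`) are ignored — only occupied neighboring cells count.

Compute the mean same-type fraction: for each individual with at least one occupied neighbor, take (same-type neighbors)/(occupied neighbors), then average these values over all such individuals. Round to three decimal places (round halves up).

0.572

Row 1: (1,1)O 1/2 · (1,2)O 3/3 · (1,3)O 2/3 · (1,4)O 2/2 · (1,5)O 1/3 · (1,6)X 1/2
Row 2: (2,1)X 0/3 · (2,2)O 2/4 · (2,3)X 0/3 · (2,5)X 2/3 · (2,6)X 2/3
Row 3: (3,1)O 1/3 · (3,2)O 3/4 · (3,3)O 1/4 · (3,4)X 2/3 · (3,5)X 2/3 · (3,6)O 0/3
Row 4: (4,1)X 1/2 · (4,2)X 3/4 · (4,3)X 2/4 · (4,4)X 3/3 · (4,6)X 1/2
Row 5: (5,2)X 2/3 · (5,3)O 0/3 · (5,4)X 3/4 · (5,5)X 2/3 · (5,6)X 3/3
Row 6: (6,2)X 2/2 · (6,4)X 2/3 · (6,5)O 0/4 · (6,6)X 1/3
Row 7: (7,1)X 1/1 · (7,2)X 3/3 · (7,3)X 2/2 · (7,4)X 3/3 · (7,5)X 1/3 · (7,6)O 0/2
Sum over 37 individuals: 1/2 + 3/3 + 2/3 + 2/2 + 1/3 + 1/2 + 0/3 + 2/4 + 0/3 + 2/3 + 2/3 + 1/3 + 3/4 + 1/4 + 2/3 + 2/3 + 0/3 + 1/2 + 3/4 + 2/4 + 3/3 + 1/2 + 2/3 + 0/3 + 3/4 + 2/3 + 3/3 + 2/2 + 2/3 + 0/4 + 1/3 + 1/1 + 3/3 + 2/2 + 3/3 + 1/3 + 0/2 = 127/6; mean = 127/6 ÷ 37 = 127/222 = 0.572072… → 0.572.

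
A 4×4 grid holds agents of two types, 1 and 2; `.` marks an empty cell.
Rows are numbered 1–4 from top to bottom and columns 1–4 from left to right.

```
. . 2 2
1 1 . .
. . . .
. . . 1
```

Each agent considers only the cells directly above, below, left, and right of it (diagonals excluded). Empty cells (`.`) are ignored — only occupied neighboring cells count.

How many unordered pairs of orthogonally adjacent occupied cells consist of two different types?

0

Scan each occupied cell's neighbors to the right and below so each pair is counted once.
From row 1: 0 unlike of 1 pairs (running 0/1).
From row 2: 0 unlike of 1 pairs (running 0/2).
Total adjacent occupied pairs: 2; unlike-type pairs: 0.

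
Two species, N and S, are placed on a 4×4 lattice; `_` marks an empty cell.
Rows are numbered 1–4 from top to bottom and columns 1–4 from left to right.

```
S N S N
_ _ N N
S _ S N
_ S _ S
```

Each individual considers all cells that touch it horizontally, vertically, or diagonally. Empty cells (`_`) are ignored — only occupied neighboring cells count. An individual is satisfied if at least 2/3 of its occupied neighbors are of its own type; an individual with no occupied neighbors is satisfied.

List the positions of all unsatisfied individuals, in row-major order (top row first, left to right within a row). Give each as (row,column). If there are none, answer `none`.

(1,1), (1,2), (1,3), (2,4), (3,3), (3,4), (4,4)

Row 1: (1,1)S 0/1 ✗ · (1,2)N 1/3 ✗ · (1,3)S 0/4 ✗ · (1,4)N 2/3 ✓
Row 2: (2,3)N 4/6 ✓ · (2,4)N 3/5 ✗
Row 3: (3,1)S 1/1 ✓ · (3,3)S 2/5 ✗ · (3,4)N 2/4 ✗
Row 4: (4,2)S 2/2 ✓ · (4,4)S 1/2 ✗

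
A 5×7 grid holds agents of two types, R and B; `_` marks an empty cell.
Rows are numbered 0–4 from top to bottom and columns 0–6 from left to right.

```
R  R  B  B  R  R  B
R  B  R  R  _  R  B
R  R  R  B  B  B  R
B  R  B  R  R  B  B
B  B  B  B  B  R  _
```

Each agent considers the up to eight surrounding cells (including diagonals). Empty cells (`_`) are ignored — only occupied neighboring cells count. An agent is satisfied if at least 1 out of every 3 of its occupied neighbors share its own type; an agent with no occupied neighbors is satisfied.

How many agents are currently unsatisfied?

7

(0,0)R 2/3 ok
(0,1)R 3/5 ok
(0,2)B 2/5 ok
(0,3)B 1/4 unhappy
(0,4)R 3/4 ok
(0,5)R 2/4 ok
(0,6)B 1/3 ok
(1,0)R 4/5 ok
(1,1)B 1/8 unhappy
(1,2)R 4/8 ok
(1,3)R 3/7 ok
(1,5)R 3/7 ok
(1,6)B 2/5 ok
(2,0)R 3/5 ok
(2,1)R 5/8 ok
(2,2)R 5/8 ok
(2,3)B 2/7 unhappy
(2,4)B 3/7 ok
(2,5)B 4/7 ok
(2,6)R 1/5 unhappy
(3,0)B 2/5 ok
(3,1)R 3/8 ok
(3,2)B 4/8 ok
(3,3)R 2/8 unhappy
(3,4)R 2/8 unhappy
(3,5)B 4/7 ok
(3,6)B 2/4 ok
(4,0)B 2/3 ok
(4,1)B 4/5 ok
(4,2)B 3/5 ok
(4,3)B 3/5 ok
(4,4)B 2/5 ok
(4,5)R 1/4 unhappy
Unsatisfied: (0,3), (1,1), (2,3), (2,6), (3,3), (3,4), (4,5) — 7 in total.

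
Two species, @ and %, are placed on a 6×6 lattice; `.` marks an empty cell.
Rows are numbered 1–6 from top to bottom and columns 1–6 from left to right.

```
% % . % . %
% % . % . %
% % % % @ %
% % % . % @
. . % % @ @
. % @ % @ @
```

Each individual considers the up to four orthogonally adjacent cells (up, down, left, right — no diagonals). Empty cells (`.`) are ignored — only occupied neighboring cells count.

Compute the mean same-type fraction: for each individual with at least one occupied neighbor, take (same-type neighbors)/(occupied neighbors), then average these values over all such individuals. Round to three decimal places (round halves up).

(1,1)% 2/2
(1,2)% 2/2
(1,4)% 1/1
(1,6)% 1/1
(2,1)% 3/3
(2,2)% 3/3
(2,4)% 2/2
(2,6)% 2/2
(3,1)% 3/3
(3,2)% 4/4
(3,3)% 3/3
(3,4)% 2/3
(3,5)@ 0/3
(3,6)% 1/3
(4,1)% 2/2
(4,2)% 3/3
(4,3)% 3/3
(4,5)% 0/3
(4,6)@ 1/3
(5,3)% 2/3
(5,4)% 2/3
(5,5)@ 2/4
(5,6)@ 3/3
(6,2)% 0/1
(6,3)@ 0/3
(6,4)% 1/3
(6,5)@ 2/3
(6,6)@ 2/2
Sum over 28 individuals: 2/2 + 2/2 + 1/1 + 1/1 + 3/3 + 3/3 + 2/2 + 2/2 + 3/3 + 4/4 + 3/3 + 2/3 + 0/3 + 1/3 + 2/2 + 3/3 + 3/3 + 0/3 + 1/3 + 2/3 + 2/3 + 2/4 + 3/3 + 0/1 + 0/3 + 1/3 + 2/3 + 2/2 = 121/6; mean = 121/6 ÷ 28 = 121/168 = 0.720238… → 0.720.

0.720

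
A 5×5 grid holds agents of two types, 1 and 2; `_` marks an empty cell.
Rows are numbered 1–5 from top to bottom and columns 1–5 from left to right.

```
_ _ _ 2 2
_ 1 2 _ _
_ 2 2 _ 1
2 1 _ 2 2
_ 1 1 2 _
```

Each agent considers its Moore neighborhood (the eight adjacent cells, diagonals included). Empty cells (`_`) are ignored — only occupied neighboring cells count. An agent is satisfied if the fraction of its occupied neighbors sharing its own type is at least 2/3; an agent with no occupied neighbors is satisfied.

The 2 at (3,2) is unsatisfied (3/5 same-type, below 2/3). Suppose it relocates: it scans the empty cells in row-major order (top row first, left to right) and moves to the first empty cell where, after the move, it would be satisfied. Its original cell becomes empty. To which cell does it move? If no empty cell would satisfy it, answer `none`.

Vacating (3,2). Empty cells in order:
  (1,1): 0/1 same-type → still unsatisfied.
  (1,2): 1/2 same-type → still unsatisfied.
  (1,3): 2/3 same-type → satisfied — stop here.

(1,3)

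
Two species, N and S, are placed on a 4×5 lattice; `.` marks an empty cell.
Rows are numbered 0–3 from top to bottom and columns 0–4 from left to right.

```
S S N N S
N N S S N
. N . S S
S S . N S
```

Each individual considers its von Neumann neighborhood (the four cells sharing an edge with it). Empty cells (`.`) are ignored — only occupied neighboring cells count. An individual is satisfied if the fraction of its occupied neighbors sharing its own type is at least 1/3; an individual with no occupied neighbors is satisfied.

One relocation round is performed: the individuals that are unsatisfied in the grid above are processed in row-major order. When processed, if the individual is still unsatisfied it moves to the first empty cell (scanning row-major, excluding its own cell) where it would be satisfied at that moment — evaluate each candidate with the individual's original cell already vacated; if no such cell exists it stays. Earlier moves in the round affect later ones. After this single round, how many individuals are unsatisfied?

Initially unsatisfied (in order): (0,4), (1,4), (3,3).
  (0,4) → (2,0).
  (1,4) → (0,4).
  (3,3) → (1,4).
Resulting grid:
S S N N N
N N S S N
S N . S S
S S . . S
All satisfied now.

0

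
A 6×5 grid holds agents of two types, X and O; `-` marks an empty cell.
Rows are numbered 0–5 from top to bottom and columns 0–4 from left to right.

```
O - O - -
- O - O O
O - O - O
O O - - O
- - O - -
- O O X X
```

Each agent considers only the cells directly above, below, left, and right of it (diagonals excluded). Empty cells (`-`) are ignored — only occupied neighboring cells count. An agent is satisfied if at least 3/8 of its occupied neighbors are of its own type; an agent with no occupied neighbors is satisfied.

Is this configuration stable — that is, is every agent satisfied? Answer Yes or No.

Yes

(0,0)O 0/0 ok
(0,2)O 0/0 ok
(1,1)O 0/0 ok
(1,3)O 1/1 ok
(1,4)O 2/2 ok
(2,0)O 1/1 ok
(2,2)O 0/0 ok
(2,4)O 2/2 ok
(3,0)O 2/2 ok
(3,1)O 1/1 ok
(3,4)O 1/1 ok
(4,2)O 1/1 ok
(5,1)O 1/1 ok
(5,2)O 2/3 ok
(5,3)X 1/2 ok
(5,4)X 1/1 ok
All meet the threshold, so the configuration is stable.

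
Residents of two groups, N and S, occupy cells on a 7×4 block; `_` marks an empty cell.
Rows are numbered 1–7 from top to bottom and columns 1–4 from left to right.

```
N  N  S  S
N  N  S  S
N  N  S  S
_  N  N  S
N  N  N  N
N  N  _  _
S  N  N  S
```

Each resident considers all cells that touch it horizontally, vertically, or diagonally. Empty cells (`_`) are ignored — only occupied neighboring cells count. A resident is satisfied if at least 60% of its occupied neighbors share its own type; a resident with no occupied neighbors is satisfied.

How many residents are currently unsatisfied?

4

(1,1)N 3/3 ✓
(1,2)N 3/5 ✓
(1,3)S 3/5 ✓
(1,4)S 3/3 ✓
(2,1)N 5/5 ✓
(2,2)N 5/8 ✓
(2,3)S 5/8 ✓
(2,4)S 5/5 ✓
(3,1)N 4/4 ✓
(3,2)N 5/7 ✓
(3,3)S 4/8 ✗
(3,4)S 4/5 ✓
(4,2)N 6/7 ✓
(4,3)N 5/8 ✓
(4,4)S 2/5 ✗
(5,1)N 4/4 ✓
(5,2)N 6/6 ✓
(5,3)N 5/6 ✓
(5,4)N 2/3 ✓
(6,1)N 4/5 ✓
(6,2)N 6/7 ✓
(7,1)S 0/3 ✗
(7,2)N 3/4 ✓
(7,3)N 2/3 ✓
(7,4)S 0/1 ✗
Unsatisfied: (3,3), (4,4), (7,1), (7,4) — 4 in total.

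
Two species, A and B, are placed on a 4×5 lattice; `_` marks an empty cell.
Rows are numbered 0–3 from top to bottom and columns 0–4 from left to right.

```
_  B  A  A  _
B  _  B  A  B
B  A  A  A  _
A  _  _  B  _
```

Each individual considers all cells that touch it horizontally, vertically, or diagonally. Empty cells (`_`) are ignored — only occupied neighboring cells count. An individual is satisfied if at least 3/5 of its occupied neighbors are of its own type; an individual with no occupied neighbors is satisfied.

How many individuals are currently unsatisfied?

Row 0: (0,1)B 2/3 satisfied · (0,2)A 2/4 not · (0,3)A 2/4 not
Row 1: (1,0)B 2/3 satisfied · (1,2)B 1/7 not · (1,3)A 4/6 satisfied · (1,4)B 0/3 not
Row 2: (2,0)B 1/3 not · (2,1)A 2/5 not · (2,2)A 3/5 satisfied · (2,3)A 2/5 not
Row 3: (3,0)A 1/2 not · (3,3)B 0/2 not
Unsatisfied: (0,2), (0,3), (1,2), (1,4), (2,0), (2,1), (2,3), (3,0), (3,3) — 9 in total.

9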